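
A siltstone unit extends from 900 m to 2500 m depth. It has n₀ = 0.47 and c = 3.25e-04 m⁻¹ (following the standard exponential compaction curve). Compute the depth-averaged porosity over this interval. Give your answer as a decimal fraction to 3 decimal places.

0.274

Working in km (1 km = 1000 m; c in km⁻¹ = c in m⁻¹ × 1000):
⟨n⟩ = (1/(Z₂−Z₁)) ∫ n₀ e^(−cZ) dZ = n₀·(e^(−c·Z₁) − e^(−c·Z₂)) / (c·(Z₂−Z₁))
e^(−0.325×0.9) = 0.7464; e^(−0.325×2.5) = 0.4437
⟨n⟩ = 0.47 × (0.7464 − 0.4437) / (0.325 × 1.6) = 0.47 × 0.5820 = 0.2735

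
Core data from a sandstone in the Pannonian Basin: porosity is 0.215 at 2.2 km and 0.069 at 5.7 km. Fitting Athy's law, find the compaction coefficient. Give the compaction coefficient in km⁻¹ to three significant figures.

0.325 km⁻¹

Athy: n(Z) = n₀ e^(−kZ) ⇒ n₁/n₂ = e^{k(Z₂−Z₁)} ⇒ k = ln(n₁/n₂)/(Z₂−Z₁)
k = ln(0.215/0.069) / (5.7 − 2.2) = ln(3.116) / 3.5 = 1.1365 / 3.5 = 0.3247 km⁻¹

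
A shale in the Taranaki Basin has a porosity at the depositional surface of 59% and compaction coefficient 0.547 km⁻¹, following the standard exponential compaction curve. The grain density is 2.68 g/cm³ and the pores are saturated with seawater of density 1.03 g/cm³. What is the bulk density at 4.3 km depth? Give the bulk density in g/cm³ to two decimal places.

2.59 g/cm³

Porosity at depth: n = 0.59·exp(−0.547×4.3) = 0.59×0.0952 = 0.0561
Bulk density: ρ_b = (1−n)ρ_g + n·ρ_f = 0.9439×2.68 + 0.0561×1.03
       = 2.530 + 0.058 = 2.587 g/cm³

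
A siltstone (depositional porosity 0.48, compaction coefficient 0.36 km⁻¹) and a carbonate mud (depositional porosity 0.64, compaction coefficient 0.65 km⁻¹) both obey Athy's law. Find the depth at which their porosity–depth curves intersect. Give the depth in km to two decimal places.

Set phi₀ₐ e^(−βₐz) = phi₀ᵦ e^(−βᵦz) ⇒ ln(phi₀ₐ/phi₀ᵦ) = (βₐ − βᵦ)·z
z = ln(0.48/0.64) / (0.36 − 0.65) = -0.2877 / -0.29 = 0.992 km

0.99 km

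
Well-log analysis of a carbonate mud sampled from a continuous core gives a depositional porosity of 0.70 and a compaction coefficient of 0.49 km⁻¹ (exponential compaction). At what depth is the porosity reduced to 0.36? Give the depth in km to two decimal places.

1.36 km

Invert Athy's law: Z = ln(φ₀/φ) / c
Z = ln(0.7/0.36) / 0.49 = ln(1.944) / 0.49 = 0.6650 / 0.49 = 1.357 km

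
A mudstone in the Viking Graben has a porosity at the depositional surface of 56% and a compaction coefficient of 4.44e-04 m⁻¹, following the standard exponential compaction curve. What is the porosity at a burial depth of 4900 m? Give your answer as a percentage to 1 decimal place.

Working in km (1 km = 1000 m; β in km⁻¹ = β in m⁻¹ × 1000):
n = n₀·exp(−β·z) = 0.56 × exp(−0.444 × 4.9) = 0.56 × exp(−2.176)
  = 0.56 × 0.1135 = 0.0636

6.4%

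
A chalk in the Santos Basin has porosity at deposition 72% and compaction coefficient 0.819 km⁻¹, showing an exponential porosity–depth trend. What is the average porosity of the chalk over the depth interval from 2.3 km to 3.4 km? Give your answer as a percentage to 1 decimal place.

⟨phi⟩ = (1/(Z₂−Z₁)) ∫ phi₀ e^(−kZ) dZ = phi₀·(e^(−k·Z₁) − e^(−k·Z₂)) / (k·(Z₂−Z₁))
e^(−0.819×2.3) = 0.1520; e^(−0.819×3.4) = 0.0618
⟨phi⟩ = 0.72 × (0.1520 − 0.0618) / (0.819 × 1.1) = 0.72 × 0.1002 = 0.0721

7.2%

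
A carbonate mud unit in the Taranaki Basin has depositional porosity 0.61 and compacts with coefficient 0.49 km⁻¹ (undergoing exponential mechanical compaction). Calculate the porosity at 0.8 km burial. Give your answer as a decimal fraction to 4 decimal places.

0.4122

φ = φ₀·exp(−c·Z) = 0.61 × exp(−0.49 × 0.8) = 0.61 × exp(−0.392)
  = 0.61 × 0.6757 = 0.4122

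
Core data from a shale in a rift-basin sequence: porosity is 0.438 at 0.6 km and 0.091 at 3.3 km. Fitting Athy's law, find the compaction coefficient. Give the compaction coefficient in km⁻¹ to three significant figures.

0.582 km⁻¹

Athy: n(z) = n₀ e^(−cz) ⇒ n₁/n₂ = e^{c(z₂−z₁)} ⇒ c = ln(n₁/n₂)/(z₂−z₁)
c = ln(0.438/0.091) / (3.3 − 0.6) = ln(4.813) / 2.7 = 1.5714 / 2.7 = 0.582 km⁻¹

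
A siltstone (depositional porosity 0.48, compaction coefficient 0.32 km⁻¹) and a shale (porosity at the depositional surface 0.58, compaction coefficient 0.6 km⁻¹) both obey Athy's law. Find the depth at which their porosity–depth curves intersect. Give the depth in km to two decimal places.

0.68 km

Set φ₀ₐ e^(−kₐZ) = φ₀ᵦ e^(−kᵦZ) ⇒ ln(φ₀ₐ/φ₀ᵦ) = (kₐ − kᵦ)·Z
Z = ln(0.48/0.58) / (0.32 − 0.6) = -0.1892 / -0.28 = 0.676 km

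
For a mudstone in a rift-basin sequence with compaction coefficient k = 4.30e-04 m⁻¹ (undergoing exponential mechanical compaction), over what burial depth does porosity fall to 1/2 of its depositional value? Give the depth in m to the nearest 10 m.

Working in km (1 km = 1000 m; k in km⁻¹ = k in m⁻¹ × 1000):
φ/φ₀ = 1/2 ⇒ exp(−k·z) = 1/2 ⇒ z = ln(2) / k
z = 0.6931 / 0.43 = 1.612 km

1610 m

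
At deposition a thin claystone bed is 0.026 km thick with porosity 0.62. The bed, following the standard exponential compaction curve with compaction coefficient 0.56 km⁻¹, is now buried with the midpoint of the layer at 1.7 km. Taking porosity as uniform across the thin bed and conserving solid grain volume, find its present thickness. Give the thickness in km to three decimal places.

Porosity at 1.7 km: phi = 0.62·exp(−0.56×1.7) = 0.2393
Solid-volume conservation: h(1−phi) = h₀(1−phi₀) ⇒ h = h₀·(1−phi₀)/(1−phi)
h = 0.026 × (1 − 0.62)/(1 − 0.2393) = 0.026 × 0.4995 = 0.0130 km

0.013 km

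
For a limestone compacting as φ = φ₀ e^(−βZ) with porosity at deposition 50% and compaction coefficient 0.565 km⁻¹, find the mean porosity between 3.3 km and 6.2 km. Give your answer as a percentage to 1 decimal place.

⟨φ⟩ = (1/(Z₂−Z₁)) ∫ φ₀ e^(−βZ) dZ = φ₀·(e^(−β·Z₁) − e^(−β·Z₂)) / (β·(Z₂−Z₁))
e^(−0.565×3.3) = 0.1550; e^(−0.565×6.2) = 0.0301
⟨φ⟩ = 0.5 × (0.1550 − 0.0301) / (0.565 × 2.9) = 0.5 × 0.0762 = 0.0381

3.8%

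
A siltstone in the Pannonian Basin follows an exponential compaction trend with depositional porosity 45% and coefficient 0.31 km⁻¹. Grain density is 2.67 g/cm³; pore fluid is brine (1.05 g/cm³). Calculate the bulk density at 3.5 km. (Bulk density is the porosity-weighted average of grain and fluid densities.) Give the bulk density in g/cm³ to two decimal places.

2.42 g/cm³

Porosity at depth: n = 0.45·exp(−0.31×3.5) = 0.45×0.3379 = 0.1521
Bulk density: ρ_b = (1−n)ρ_g + n·ρ_f = 0.8479×2.67 + 0.1521×1.05
       = 2.264 + 0.160 = 2.424 g/cm³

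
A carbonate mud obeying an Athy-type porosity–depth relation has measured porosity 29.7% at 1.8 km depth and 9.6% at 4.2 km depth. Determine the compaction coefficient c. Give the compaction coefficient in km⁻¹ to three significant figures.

Athy: n(Z) = n₀ e^(−cZ) ⇒ n₁/n₂ = e^{c(Z₂−Z₁)} ⇒ c = ln(n₁/n₂)/(Z₂−Z₁)
c = ln(0.297/0.096) / (4.2 − 1.8) = ln(3.094) / 2.4 = 1.1294 / 2.4 = 0.4706 km⁻¹

0.471 km⁻¹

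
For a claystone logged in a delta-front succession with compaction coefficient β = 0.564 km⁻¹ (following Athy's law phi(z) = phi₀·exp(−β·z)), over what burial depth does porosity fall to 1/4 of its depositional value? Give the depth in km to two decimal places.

2.46 km

phi/phi₀ = 1/4 ⇒ exp(−β·z) = 1/4 ⇒ z = ln(4) / β
z = 1.3863 / 0.564 = 2.458 km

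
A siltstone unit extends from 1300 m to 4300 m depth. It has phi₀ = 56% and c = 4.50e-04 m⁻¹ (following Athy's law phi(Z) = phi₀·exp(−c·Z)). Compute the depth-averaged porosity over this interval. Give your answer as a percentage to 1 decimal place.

Working in km (1 km = 1000 m; c in km⁻¹ = c in m⁻¹ × 1000):
⟨phi⟩ = (1/(Z₂−Z₁)) ∫ phi₀ e^(−cZ) dZ = phi₀·(e^(−c·Z₁) − e^(−c·Z₂)) / (c·(Z₂−Z₁))
e^(−0.45×1.3) = 0.5571; e^(−0.45×4.3) = 0.1444
⟨phi⟩ = 0.56 × (0.5571 − 0.1444) / (0.45 × 3) = 0.56 × 0.3057 = 0.1712

17.1%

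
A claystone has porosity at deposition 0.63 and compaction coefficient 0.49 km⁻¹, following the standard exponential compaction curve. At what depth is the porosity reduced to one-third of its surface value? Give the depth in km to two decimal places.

2.24 km

φ/φ₀ = 1/3 ⇒ exp(−c·Z) = 1/3 ⇒ Z = ln(3) / c
Z = 1.0986 / 0.49 = 2.242 km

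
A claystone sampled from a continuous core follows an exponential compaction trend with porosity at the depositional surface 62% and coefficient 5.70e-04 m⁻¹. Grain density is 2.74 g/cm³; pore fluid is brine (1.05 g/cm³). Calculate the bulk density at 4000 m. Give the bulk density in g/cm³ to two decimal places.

Working in km (1 km = 1000 m; β in km⁻¹ = β in m⁻¹ × 1000):
Porosity at depth: n = 0.62·exp(−0.57×4) = 0.62×0.1023 = 0.0634
Bulk density: ρ_b = (1−n)ρ_g + n·ρ_f = 0.9366×2.74 + 0.0634×1.05
       = 2.566 + 0.067 = 2.633 g/cm³

2.63 g/cm³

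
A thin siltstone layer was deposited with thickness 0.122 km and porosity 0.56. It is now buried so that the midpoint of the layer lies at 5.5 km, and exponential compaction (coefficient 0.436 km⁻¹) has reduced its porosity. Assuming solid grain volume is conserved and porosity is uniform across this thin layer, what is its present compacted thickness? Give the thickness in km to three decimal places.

0.057 km

Porosity at 5.5 km: phi = 0.56·exp(−0.436×5.5) = 0.0509
Solid-volume conservation: h(1−phi) = h₀(1−phi₀) ⇒ h = h₀·(1−phi₀)/(1−phi)
h = 0.122 × (1 − 0.56)/(1 − 0.0509) = 0.122 × 0.4636 = 0.0566 km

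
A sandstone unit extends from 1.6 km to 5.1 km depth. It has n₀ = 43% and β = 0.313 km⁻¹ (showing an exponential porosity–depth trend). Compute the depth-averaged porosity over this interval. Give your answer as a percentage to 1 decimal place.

⟨n⟩ = (1/(z₂−z₁)) ∫ n₀ e^(−βz) dz = n₀·(e^(−β·z₁) − e^(−β·z₂)) / (β·(z₂−z₁))
e^(−0.313×1.6) = 0.6060; e^(−0.313×5.1) = 0.2026
⟨n⟩ = 0.43 × (0.6060 − 0.2026) / (0.313 × 3.5) = 0.43 × 0.3682 = 0.1583

15.8%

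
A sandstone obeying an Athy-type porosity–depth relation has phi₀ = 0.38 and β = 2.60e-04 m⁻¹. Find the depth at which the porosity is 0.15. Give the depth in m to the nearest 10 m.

3580 m

Working in km (1 km = 1000 m; β in km⁻¹ = β in m⁻¹ × 1000):
Invert Athy's law: Z = ln(phi₀/phi) / β
Z = ln(0.38/0.15) / 0.26 = ln(2.533) / 0.26 = 0.9295 / 0.26 = 3.575 km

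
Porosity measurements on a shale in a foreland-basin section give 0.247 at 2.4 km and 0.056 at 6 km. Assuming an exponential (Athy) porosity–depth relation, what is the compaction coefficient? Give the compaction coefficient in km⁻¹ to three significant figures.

Athy: φ(d) = φ₀ e^(−kd) ⇒ φ₁/φ₂ = e^{k(d₂−d₁)} ⇒ k = ln(φ₁/φ₂)/(d₂−d₁)
k = ln(0.247/0.056) / (6 − 2.4) = ln(4.411) / 3.6 = 1.4840 / 3.6 = 0.4122 km⁻¹

0.412 km⁻¹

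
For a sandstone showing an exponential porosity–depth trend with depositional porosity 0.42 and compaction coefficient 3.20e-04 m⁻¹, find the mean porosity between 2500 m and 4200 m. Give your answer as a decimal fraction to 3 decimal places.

0.146

Working in km (1 km = 1000 m; β in km⁻¹ = β in m⁻¹ × 1000):
⟨φ⟩ = (1/(z₂−z₁)) ∫ φ₀ e^(−βz) dz = φ₀·(e^(−β·z₁) − e^(−β·z₂)) / (β·(z₂−z₁))
e^(−0.32×2.5) = 0.4493; e^(−0.32×4.2) = 0.2608
⟨φ⟩ = 0.42 × (0.4493 − 0.2608) / (0.32 × 1.7) = 0.42 × 0.3466 = 0.1456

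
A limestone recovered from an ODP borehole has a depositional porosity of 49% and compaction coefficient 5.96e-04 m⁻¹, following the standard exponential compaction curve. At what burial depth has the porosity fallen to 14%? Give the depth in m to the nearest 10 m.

Working in km (1 km = 1000 m; c in km⁻¹ = c in m⁻¹ × 1000):
Invert Athy's law: Z = ln(phi₀/phi) / c
Z = ln(0.49/0.14) / 0.596 = ln(3.5) / 0.596 = 1.2528 / 0.596 = 2.102 km

2100 m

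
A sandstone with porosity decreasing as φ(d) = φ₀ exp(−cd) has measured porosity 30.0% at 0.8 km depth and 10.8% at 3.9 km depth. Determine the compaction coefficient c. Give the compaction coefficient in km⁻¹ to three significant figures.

0.330 km⁻¹

Athy: φ(d) = φ₀ e^(−cd) ⇒ φ₁/φ₂ = e^{c(d₂−d₁)} ⇒ c = ln(φ₁/φ₂)/(d₂−d₁)
c = ln(0.3/0.108) / (3.9 − 0.8) = ln(2.778) / 3.1 = 1.0217 / 3.1 = 0.3296 km⁻¹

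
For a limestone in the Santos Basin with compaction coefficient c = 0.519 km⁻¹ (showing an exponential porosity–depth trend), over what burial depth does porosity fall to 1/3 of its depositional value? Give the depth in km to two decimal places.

phi/phi₀ = 1/3 ⇒ exp(−c·z) = 1/3 ⇒ z = ln(3) / c
z = 1.0986 / 0.519 = 2.117 km

2.12 km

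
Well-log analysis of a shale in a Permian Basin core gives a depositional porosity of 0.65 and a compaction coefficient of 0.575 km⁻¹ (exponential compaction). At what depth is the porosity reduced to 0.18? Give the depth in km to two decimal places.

Invert Athy's law: Z = ln(n₀/n) / β
Z = ln(0.65/0.18) / 0.575 = ln(3.611) / 0.575 = 1.2840 / 0.575 = 2.233 km

2.23 km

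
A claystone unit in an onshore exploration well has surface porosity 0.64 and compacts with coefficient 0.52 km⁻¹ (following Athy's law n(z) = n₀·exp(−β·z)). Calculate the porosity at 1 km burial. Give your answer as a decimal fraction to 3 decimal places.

n = n₀·exp(−β·z) = 0.64 × exp(−0.52 × 1) = 0.64 × exp(−0.52)
  = 0.64 × 0.5945 = 0.3805

0.380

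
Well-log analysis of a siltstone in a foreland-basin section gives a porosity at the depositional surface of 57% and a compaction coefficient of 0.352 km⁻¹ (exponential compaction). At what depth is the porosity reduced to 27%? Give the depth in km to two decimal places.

Invert Athy's law: Z = ln(n₀/n) / k
Z = ln(0.57/0.27) / 0.352 = ln(2.111) / 0.352 = 0.7472 / 0.352 = 2.123 km

2.12 km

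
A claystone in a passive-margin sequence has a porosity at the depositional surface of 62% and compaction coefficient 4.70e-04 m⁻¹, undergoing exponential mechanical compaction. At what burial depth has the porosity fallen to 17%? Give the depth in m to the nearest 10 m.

Working in km (1 km = 1000 m; k in km⁻¹ = k in m⁻¹ × 1000):
Invert Athy's law: z = ln(φ₀/φ) / k
z = ln(0.62/0.17) / 0.47 = ln(3.647) / 0.47 = 1.2939 / 0.47 = 2.753 km

2750 m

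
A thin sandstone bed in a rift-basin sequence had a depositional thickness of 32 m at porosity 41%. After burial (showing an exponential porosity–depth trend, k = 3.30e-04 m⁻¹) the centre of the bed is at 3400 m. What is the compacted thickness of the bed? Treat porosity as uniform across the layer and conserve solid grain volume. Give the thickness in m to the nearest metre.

Working in km (1 km = 1000 m; k in km⁻¹ = k in m⁻¹ × 1000):
Porosity at 3.4 km: phi = 0.41·exp(−0.33×3.4) = 0.1335
Solid-volume conservation: h(1−phi) = h₀(1−phi₀) ⇒ h = h₀·(1−phi₀)/(1−phi)
h = 0.032 × (1 − 0.41)/(1 − 0.1335) = 0.032 × 0.6809 = 0.0218 km

22 m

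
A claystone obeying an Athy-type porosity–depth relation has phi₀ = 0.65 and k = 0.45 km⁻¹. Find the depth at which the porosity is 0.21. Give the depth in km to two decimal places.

Invert Athy's law: Z = ln(phi₀/phi) / k
Z = ln(0.65/0.21) / 0.45 = ln(3.095) / 0.45 = 1.1299 / 0.45 = 2.511 km

2.51 km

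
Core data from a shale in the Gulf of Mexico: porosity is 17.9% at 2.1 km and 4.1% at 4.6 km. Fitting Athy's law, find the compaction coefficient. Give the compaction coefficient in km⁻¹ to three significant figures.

Athy: φ(d) = φ₀ e^(−cd) ⇒ φ₁/φ₂ = e^{c(d₂−d₁)} ⇒ c = ln(φ₁/φ₂)/(d₂−d₁)
c = ln(0.179/0.041) / (4.6 − 2.1) = ln(4.366) / 2.5 = 1.4738 / 2.5 = 0.5895 km⁻¹

0.590 km⁻¹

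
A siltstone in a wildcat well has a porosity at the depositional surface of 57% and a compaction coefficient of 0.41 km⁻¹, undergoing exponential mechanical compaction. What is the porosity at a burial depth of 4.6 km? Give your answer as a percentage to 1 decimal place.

8.6%

n = n₀·exp(−k·Z) = 0.57 × exp(−0.41 × 4.6) = 0.57 × exp(−1.886)
  = 0.57 × 0.1517 = 0.0865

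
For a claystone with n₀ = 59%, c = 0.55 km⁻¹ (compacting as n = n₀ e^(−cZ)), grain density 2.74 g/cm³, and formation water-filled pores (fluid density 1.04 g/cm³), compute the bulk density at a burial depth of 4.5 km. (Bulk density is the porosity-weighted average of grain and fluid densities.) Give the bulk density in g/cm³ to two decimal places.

2.66 g/cm³

Porosity at depth: n = 0.59·exp(−0.55×4.5) = 0.59×0.0842 = 0.0497
Bulk density: ρ_b = (1−n)ρ_g + n·ρ_f = 0.9503×2.74 + 0.0497×1.04
       = 2.604 + 0.052 = 2.656 g/cm³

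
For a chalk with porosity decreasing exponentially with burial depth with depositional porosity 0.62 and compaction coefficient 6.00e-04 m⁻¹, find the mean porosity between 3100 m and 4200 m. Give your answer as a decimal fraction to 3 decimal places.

0.071

Working in km (1 km = 1000 m; c in km⁻¹ = c in m⁻¹ × 1000):
⟨phi⟩ = (1/(z₂−z₁)) ∫ phi₀ e^(−cz) dz = phi₀·(e^(−c·z₁) − e^(−c·z₂)) / (c·(z₂−z₁))
e^(−0.6×3.1) = 0.1557; e^(−0.6×4.2) = 0.0805
⟨phi⟩ = 0.62 × (0.1557 − 0.0805) / (0.6 × 1.1) = 0.62 × 0.1140 = 0.0707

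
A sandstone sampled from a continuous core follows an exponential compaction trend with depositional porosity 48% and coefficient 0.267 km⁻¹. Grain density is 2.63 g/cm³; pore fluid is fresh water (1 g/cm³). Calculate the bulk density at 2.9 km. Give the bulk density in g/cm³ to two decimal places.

Porosity at depth: φ = 0.48·exp(−0.267×2.9) = 0.48×0.4610 = 0.2213
Bulk density: ρ_b = (1−φ)ρ_g + φ·ρ_f = 0.7787×2.63 + 0.2213×1
       = 2.048 + 0.221 = 2.269 g/cm³

2.27 g/cm³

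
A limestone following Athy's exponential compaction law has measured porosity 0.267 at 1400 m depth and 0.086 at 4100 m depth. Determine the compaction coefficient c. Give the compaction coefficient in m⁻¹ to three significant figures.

Working in km (1 km = 1000 m; c in km⁻¹ = c in m⁻¹ × 1000):
Athy: phi(z) = phi₀ e^(−cz) ⇒ phi₁/phi₂ = e^{c(z₂−z₁)} ⇒ c = ln(phi₁/phi₂)/(z₂−z₁)
c = ln(0.267/0.086) / (4.1 − 1.4) = ln(3.105) / 2.7 = 1.1329 / 2.7 = 0.4196 km⁻¹

0.000420 m⁻¹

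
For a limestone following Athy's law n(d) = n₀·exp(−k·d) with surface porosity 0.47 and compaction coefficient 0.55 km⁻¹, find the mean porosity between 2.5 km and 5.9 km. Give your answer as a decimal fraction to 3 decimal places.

0.054

⟨n⟩ = (1/(d₂−d₁)) ∫ n₀ e^(−kd) dd = n₀·(e^(−k·d₁) − e^(−k·d₂)) / (k·(d₂−d₁))
e^(−0.55×2.5) = 0.2528; e^(−0.55×5.9) = 0.0390
⟨n⟩ = 0.47 × (0.2528 − 0.0390) / (0.55 × 3.4) = 0.47 × 0.1144 = 0.0538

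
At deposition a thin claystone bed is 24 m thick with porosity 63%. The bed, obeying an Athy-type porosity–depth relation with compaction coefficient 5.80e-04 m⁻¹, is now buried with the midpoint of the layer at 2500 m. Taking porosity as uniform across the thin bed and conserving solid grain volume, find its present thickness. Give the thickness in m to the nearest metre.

Working in km (1 km = 1000 m; k in km⁻¹ = k in m⁻¹ × 1000):
Porosity at 2.5 km: phi = 0.63·exp(−0.58×2.5) = 0.1478
Solid-volume conservation: h(1−phi) = h₀(1−phi₀) ⇒ h = h₀·(1−phi₀)/(1−phi)
h = 0.024 × (1 − 0.63)/(1 − 0.1478) = 0.024 × 0.4342 = 0.0104 km

10 m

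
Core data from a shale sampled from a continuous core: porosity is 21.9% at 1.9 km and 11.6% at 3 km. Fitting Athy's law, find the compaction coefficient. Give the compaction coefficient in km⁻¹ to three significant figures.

Athy: φ(Z) = φ₀ e^(−kZ) ⇒ φ₁/φ₂ = e^{k(Z₂−Z₁)} ⇒ k = ln(φ₁/φ₂)/(Z₂−Z₁)
k = ln(0.219/0.116) / (3 − 1.9) = ln(1.888) / 1.1 = 0.6355 / 1.1 = 0.5777 km⁻¹

0.578 km⁻¹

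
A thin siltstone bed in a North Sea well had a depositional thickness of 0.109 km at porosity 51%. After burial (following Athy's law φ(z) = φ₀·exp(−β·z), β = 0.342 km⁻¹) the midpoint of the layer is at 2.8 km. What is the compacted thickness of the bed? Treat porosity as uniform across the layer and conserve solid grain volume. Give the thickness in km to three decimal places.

Porosity at 2.8 km: φ = 0.51·exp(−0.342×2.8) = 0.1957
Solid-volume conservation: h(1−φ) = h₀(1−φ₀) ⇒ h = h₀·(1−φ₀)/(1−φ)
h = 0.109 × (1 − 0.51)/(1 − 0.1957) = 0.109 × 0.6093 = 0.0664 km

0.066 km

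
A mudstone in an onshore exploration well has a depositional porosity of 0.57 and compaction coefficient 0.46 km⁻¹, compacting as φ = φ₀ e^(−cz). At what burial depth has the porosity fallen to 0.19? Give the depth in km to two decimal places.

2.39 km

Invert Athy's law: z = ln(φ₀/φ) / c
z = ln(0.57/0.19) / 0.46 = ln(3) / 0.46 = 1.0986 / 0.46 = 2.388 km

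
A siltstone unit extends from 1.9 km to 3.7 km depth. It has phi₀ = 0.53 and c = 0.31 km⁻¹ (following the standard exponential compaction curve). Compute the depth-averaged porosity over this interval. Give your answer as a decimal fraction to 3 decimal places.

⟨phi⟩ = (1/(z₂−z₁)) ∫ phi₀ e^(−cz) dz = phi₀·(e^(−c·z₁) − e^(−c·z₂)) / (c·(z₂−z₁))
e^(−0.31×1.9) = 0.5549; e^(−0.31×3.7) = 0.3176
⟨phi⟩ = 0.53 × (0.5549 − 0.3176) / (0.31 × 1.8) = 0.53 × 0.4253 = 0.2254

0.225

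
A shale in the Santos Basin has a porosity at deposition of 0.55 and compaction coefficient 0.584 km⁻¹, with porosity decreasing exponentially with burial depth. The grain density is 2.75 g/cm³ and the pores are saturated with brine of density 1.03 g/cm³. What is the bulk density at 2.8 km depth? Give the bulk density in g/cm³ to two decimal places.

Porosity at depth: n = 0.55·exp(−0.584×2.8) = 0.55×0.1949 = 0.1072
Bulk density: ρ_b = (1−n)ρ_g + n·ρ_f = 0.8928×2.75 + 0.1072×1.03
       = 2.455 + 0.110 = 2.566 g/cm³

2.57 g/cm³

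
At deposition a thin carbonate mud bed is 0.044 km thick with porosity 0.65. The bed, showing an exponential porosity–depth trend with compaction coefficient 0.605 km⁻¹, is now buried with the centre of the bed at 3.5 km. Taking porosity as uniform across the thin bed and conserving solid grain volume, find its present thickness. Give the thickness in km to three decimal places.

Porosity at 3.5 km: φ = 0.65·exp(−0.605×3.5) = 0.0782
Solid-volume conservation: h(1−φ) = h₀(1−φ₀) ⇒ h = h₀·(1−φ₀)/(1−φ)
h = 0.044 × (1 − 0.65)/(1 − 0.0782) = 0.044 × 0.3797 = 0.0167 km

0.017 km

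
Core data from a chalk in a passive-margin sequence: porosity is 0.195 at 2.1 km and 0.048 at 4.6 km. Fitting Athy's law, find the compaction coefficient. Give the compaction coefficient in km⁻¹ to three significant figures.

0.561 km⁻¹

Athy: n(d) = n₀ e^(−cd) ⇒ n₁/n₂ = e^{c(d₂−d₁)} ⇒ c = ln(n₁/n₂)/(d₂−d₁)
c = ln(0.195/0.048) / (4.6 − 2.1) = ln(4.062) / 2.5 = 1.4018 / 2.5 = 0.5607 km⁻¹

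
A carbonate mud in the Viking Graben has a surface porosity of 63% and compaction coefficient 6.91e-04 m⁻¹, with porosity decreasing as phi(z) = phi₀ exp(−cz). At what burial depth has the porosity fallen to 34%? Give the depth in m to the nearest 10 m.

890 m

Working in km (1 km = 1000 m; c in km⁻¹ = c in m⁻¹ × 1000):
Invert Athy's law: z = ln(phi₀/phi) / c
z = ln(0.63/0.34) / 0.691 = ln(1.853) / 0.691 = 0.6168 / 0.691 = 0.893 km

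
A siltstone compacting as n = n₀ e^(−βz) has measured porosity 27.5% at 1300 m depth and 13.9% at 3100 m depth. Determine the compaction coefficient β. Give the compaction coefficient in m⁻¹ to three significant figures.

0.000379 m⁻¹

Working in km (1 km = 1000 m; β in km⁻¹ = β in m⁻¹ × 1000):
Athy: n(z) = n₀ e^(−βz) ⇒ n₁/n₂ = e^{β(z₂−z₁)} ⇒ β = ln(n₁/n₂)/(z₂−z₁)
β = ln(0.275/0.139) / (3.1 − 1.3) = ln(1.978) / 1.8 = 0.6823 / 1.8 = 0.3791 km⁻¹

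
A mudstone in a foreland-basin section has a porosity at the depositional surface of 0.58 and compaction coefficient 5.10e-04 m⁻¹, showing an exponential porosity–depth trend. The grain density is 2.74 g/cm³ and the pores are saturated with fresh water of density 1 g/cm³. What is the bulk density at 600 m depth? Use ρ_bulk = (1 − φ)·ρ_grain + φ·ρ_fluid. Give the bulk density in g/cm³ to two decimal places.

Working in km (1 km = 1000 m; c in km⁻¹ = c in m⁻¹ × 1000):
Porosity at depth: phi = 0.58·exp(−0.51×0.6) = 0.58×0.7364 = 0.4271
Bulk density: ρ_b = (1−phi)ρ_g + phi·ρ_f = 0.5729×2.74 + 0.4271×1
       = 1.570 + 0.427 = 1.997 g/cm³

2.00 g/cm³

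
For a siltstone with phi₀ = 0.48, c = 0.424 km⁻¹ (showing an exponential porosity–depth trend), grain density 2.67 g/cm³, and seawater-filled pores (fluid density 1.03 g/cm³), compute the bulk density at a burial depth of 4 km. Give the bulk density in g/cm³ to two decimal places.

Porosity at depth: phi = 0.48·exp(−0.424×4) = 0.48×0.1834 = 0.0880
Bulk density: ρ_b = (1−phi)ρ_g + phi·ρ_f = 0.9120×2.67 + 0.0880×1.03
       = 2.435 + 0.091 = 2.526 g/cm³

2.53 g/cm³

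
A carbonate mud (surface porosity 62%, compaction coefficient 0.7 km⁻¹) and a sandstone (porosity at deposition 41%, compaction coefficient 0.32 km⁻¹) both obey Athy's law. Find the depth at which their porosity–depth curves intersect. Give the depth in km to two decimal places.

Set phi₀ₐ e^(−βₐd) = phi₀ᵦ e^(−βᵦd) ⇒ ln(phi₀ₐ/phi₀ᵦ) = (βₐ − βᵦ)·d
d = ln(0.62/0.41) / (0.7 − 0.32) = 0.4136 / 0.38 = 1.088 km

1.09 km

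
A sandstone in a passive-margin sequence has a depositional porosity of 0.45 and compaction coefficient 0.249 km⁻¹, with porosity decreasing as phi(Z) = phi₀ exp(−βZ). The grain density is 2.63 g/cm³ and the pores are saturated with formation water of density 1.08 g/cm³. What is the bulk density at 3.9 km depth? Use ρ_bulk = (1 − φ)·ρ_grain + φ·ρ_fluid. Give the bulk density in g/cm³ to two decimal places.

Porosity at depth: phi = 0.45·exp(−0.249×3.9) = 0.45×0.3787 = 0.1704
Bulk density: ρ_b = (1−phi)ρ_g + phi·ρ_f = 0.8296×2.63 + 0.1704×1.08
       = 2.182 + 0.184 = 2.366 g/cm³

2.37 g/cm³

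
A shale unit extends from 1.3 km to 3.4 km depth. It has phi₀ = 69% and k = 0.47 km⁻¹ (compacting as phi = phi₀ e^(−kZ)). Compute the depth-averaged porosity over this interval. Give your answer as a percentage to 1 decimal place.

23.8%

⟨phi⟩ = (1/(Z₂−Z₁)) ∫ phi₀ e^(−kZ) dZ = phi₀·(e^(−k·Z₁) − e^(−k·Z₂)) / (k·(Z₂−Z₁))
e^(−0.47×1.3) = 0.5428; e^(−0.47×3.4) = 0.2023
⟨phi⟩ = 0.69 × (0.5428 − 0.2023) / (0.47 × 2.1) = 0.69 × 0.3450 = 0.2380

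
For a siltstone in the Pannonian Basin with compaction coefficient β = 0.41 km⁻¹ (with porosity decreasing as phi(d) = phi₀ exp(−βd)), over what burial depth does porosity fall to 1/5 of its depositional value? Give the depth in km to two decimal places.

3.93 km

phi/phi₀ = 1/5 ⇒ exp(−β·d) = 1/5 ⇒ d = ln(5) / β
d = 1.6094 / 0.41 = 3.925 km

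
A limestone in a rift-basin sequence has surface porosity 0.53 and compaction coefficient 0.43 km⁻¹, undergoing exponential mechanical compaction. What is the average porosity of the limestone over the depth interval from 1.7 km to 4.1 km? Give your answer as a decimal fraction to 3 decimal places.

0.159

⟨φ⟩ = (1/(d₂−d₁)) ∫ φ₀ e^(−cd) dd = φ₀·(e^(−c·d₁) − e^(−c·d₂)) / (c·(d₂−d₁))
e^(−0.43×1.7) = 0.4814; e^(−0.43×4.1) = 0.1715
⟨φ⟩ = 0.53 × (0.4814 − 0.1715) / (0.43 × 2.4) = 0.53 × 0.3003 = 0.1592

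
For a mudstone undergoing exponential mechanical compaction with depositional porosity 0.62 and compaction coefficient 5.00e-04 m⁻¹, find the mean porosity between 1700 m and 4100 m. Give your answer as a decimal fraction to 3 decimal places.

Working in km (1 km = 1000 m; k in km⁻¹ = k in m⁻¹ × 1000):
⟨n⟩ = (1/(d₂−d₁)) ∫ n₀ e^(−kd) dd = n₀·(e^(−k·d₁) − e^(−k·d₂)) / (k·(d₂−d₁))
e^(−0.5×1.7) = 0.4274; e^(−0.5×4.1) = 0.1287
⟨n⟩ = 0.62 × (0.4274 − 0.1287) / (0.5 × 2.4) = 0.62 × 0.2489 = 0.1543

0.154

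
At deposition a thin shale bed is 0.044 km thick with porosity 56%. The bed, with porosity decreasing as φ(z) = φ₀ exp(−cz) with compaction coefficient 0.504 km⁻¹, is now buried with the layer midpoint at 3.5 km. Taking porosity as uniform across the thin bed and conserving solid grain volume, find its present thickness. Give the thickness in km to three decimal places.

Porosity at 3.5 km: φ = 0.56·exp(−0.504×3.5) = 0.0960
Solid-volume conservation: h(1−φ) = h₀(1−φ₀) ⇒ h = h₀·(1−φ₀)/(1−φ)
h = 0.044 × (1 − 0.56)/(1 − 0.0960) = 0.044 × 0.4867 = 0.0214 km

0.021 km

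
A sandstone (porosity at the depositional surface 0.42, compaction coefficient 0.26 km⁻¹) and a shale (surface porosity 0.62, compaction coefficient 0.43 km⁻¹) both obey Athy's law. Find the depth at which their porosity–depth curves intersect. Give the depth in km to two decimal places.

2.29 km

Set phi₀ₐ e^(−cₐZ) = phi₀ᵦ e^(−cᵦZ) ⇒ ln(phi₀ₐ/phi₀ᵦ) = (cₐ − cᵦ)·Z
Z = ln(0.42/0.62) / (0.26 − 0.43) = -0.3895 / -0.17 = 2.291 km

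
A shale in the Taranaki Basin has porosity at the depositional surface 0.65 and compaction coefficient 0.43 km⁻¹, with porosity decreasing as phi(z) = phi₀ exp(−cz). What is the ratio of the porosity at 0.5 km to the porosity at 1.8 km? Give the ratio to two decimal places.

phi(z₁)/phi(z₂) = e^(−c·z₁)/e^(−c·z₂) = e^{c(z₂−z₁)}
= exp(0.43 × 1.3) = exp(0.559) = 1.7489

1.75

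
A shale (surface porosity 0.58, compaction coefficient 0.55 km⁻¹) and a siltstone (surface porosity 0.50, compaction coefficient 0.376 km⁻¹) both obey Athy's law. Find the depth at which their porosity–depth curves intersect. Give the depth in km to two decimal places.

0.85 km

Set n₀ₐ e^(−kₐZ) = n₀ᵦ e^(−kᵦZ) ⇒ ln(n₀ₐ/n₀ᵦ) = (kₐ − kᵦ)·Z
Z = ln(0.58/0.5) / (0.55 − 0.376) = 0.1484 / 0.174 = 0.853 km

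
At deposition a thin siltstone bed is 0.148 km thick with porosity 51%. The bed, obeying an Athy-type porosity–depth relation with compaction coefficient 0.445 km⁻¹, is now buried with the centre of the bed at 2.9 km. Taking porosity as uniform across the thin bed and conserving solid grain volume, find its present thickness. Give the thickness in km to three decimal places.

0.084 km

Porosity at 2.9 km: φ = 0.51·exp(−0.445×2.9) = 0.1403
Solid-volume conservation: h(1−φ) = h₀(1−φ₀) ⇒ h = h₀·(1−φ₀)/(1−φ)
h = 0.148 × (1 − 0.51)/(1 − 0.1403) = 0.148 × 0.5700 = 0.0844 km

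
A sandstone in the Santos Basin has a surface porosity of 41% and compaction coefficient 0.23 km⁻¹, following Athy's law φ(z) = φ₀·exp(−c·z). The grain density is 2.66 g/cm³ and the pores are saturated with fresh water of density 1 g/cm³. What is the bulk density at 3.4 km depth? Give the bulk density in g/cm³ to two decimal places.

Porosity at depth: φ = 0.41·exp(−0.23×3.4) = 0.41×0.4575 = 0.1876
Bulk density: ρ_b = (1−φ)ρ_g + φ·ρ_f = 0.8124×2.66 + 0.1876×1
       = 2.161 + 0.188 = 2.349 g/cm³

2.35 g/cm³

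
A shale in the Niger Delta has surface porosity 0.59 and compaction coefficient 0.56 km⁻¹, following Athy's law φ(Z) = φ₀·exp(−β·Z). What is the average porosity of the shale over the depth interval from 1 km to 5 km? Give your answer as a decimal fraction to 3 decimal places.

⟨φ⟩ = (1/(Z₂−Z₁)) ∫ φ₀ e^(−βZ) dZ = φ₀·(e^(−β·Z₁) − e^(−β·Z₂)) / (β·(Z₂−Z₁))
e^(−0.56×1) = 0.5712; e^(−0.56×5) = 0.0608
⟨φ⟩ = 0.59 × (0.5712 − 0.0608) / (0.56 × 4) = 0.59 × 0.2279 = 0.1344

0.134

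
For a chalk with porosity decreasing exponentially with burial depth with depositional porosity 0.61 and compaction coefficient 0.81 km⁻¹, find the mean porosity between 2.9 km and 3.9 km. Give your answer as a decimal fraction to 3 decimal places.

⟨φ⟩ = (1/(Z₂−Z₁)) ∫ φ₀ e^(−cZ) dZ = φ₀·(e^(−c·Z₁) − e^(−c·Z₂)) / (c·(Z₂−Z₁))
e^(−0.81×2.9) = 0.0955; e^(−0.81×3.9) = 0.0425
⟨φ⟩ = 0.61 × (0.0955 − 0.0425) / (0.81 × 1) = 0.61 × 0.0654 = 0.0399

0.040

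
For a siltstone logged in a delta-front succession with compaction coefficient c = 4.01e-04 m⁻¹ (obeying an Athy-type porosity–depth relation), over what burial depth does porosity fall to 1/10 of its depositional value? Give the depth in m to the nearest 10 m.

Working in km (1 km = 1000 m; c in km⁻¹ = c in m⁻¹ × 1000):
φ/φ₀ = 1/10 ⇒ exp(−c·Z) = 1/10 ⇒ Z = ln(10) / c
Z = 2.3026 / 0.401 = 5.742 km

5740 m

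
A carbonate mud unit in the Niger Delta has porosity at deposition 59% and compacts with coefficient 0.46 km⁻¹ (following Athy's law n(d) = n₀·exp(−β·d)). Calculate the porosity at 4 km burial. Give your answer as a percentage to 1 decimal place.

9.4%

n = n₀·exp(−β·d) = 0.59 × exp(−0.46 × 4) = 0.59 × exp(−1.84)
  = 0.59 × 0.1588 = 0.0937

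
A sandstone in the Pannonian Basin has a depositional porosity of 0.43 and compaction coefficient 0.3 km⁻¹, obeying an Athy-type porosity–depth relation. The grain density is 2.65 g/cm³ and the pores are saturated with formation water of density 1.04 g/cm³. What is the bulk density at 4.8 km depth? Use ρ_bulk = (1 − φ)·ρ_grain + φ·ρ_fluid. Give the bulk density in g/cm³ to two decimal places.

2.49 g/cm³

Porosity at depth: phi = 0.43·exp(−0.3×4.8) = 0.43×0.2369 = 0.1019
Bulk density: ρ_b = (1−phi)ρ_g + phi·ρ_f = 0.8981×2.65 + 0.1019×1.04
       = 2.380 + 0.106 = 2.486 g/cm³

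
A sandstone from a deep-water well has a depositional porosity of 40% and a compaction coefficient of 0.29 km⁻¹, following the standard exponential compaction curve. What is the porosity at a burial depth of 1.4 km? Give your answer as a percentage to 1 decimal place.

phi = phi₀·exp(−c·Z) = 0.4 × exp(−0.29 × 1.4) = 0.4 × exp(−0.406)
  = 0.4 × 0.6663 = 0.2665

26.7%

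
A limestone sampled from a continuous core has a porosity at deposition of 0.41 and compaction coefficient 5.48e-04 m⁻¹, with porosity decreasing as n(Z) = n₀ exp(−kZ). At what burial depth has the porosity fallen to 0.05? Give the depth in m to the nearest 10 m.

Working in km (1 km = 1000 m; k in km⁻¹ = k in m⁻¹ × 1000):
Invert Athy's law: Z = ln(n₀/n) / k
Z = ln(0.41/0.05) / 0.548 = ln(8.2) / 0.548 = 2.1041 / 0.548 = 3.840 km

3840 m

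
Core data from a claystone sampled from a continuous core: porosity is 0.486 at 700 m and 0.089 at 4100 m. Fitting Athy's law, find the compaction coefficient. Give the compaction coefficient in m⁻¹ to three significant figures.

0.000499 m⁻¹

Working in km (1 km = 1000 m; k in km⁻¹ = k in m⁻¹ × 1000):
Athy: phi(z) = phi₀ e^(−kz) ⇒ phi₁/phi₂ = e^{k(z₂−z₁)} ⇒ k = ln(phi₁/phi₂)/(z₂−z₁)
k = ln(0.486/0.089) / (4.1 − 0.7) = ln(5.461) / 3.4 = 1.6976 / 3.4 = 0.4993 km⁻¹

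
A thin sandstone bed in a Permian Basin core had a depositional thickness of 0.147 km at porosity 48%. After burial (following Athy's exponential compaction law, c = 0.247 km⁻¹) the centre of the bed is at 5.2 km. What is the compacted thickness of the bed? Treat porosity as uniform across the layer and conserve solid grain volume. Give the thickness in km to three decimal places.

0.088 km

Porosity at 5.2 km: n = 0.48·exp(−0.247×5.2) = 0.1329
Solid-volume conservation: h(1−n) = h₀(1−n₀) ⇒ h = h₀·(1−n₀)/(1−n)
h = 0.147 × (1 − 0.48)/(1 − 0.1329) = 0.147 × 0.5997 = 0.0882 km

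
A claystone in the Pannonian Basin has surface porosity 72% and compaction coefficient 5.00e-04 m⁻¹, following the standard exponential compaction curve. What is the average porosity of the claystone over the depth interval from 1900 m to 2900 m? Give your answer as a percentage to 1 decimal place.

21.9%

Working in km (1 km = 1000 m; k in km⁻¹ = k in m⁻¹ × 1000):
⟨n⟩ = (1/(Z₂−Z₁)) ∫ n₀ e^(−kZ) dZ = n₀·(e^(−k·Z₁) − e^(−k·Z₂)) / (k·(Z₂−Z₁))
e^(−0.5×1.9) = 0.3867; e^(−0.5×2.9) = 0.2346
⟨n⟩ = 0.72 × (0.3867 − 0.2346) / (0.5 × 1) = 0.72 × 0.3043 = 0.2191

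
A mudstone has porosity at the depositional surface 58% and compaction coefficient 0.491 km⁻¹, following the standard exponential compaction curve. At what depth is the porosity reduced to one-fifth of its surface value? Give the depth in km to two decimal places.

3.28 km

n/n₀ = 1/5 ⇒ exp(−β·Z) = 1/5 ⇒ Z = ln(5) / β
Z = 1.6094 / 0.491 = 3.278 km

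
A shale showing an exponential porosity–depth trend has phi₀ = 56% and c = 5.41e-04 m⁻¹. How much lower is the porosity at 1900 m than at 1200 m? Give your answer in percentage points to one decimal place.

9.2 percentage points

Working in km (1 km = 1000 m; c in km⁻¹ = c in m⁻¹ × 1000):
phi(1.2) = 0.56·e^(−0.541×1.2) = 0.2926
phi(1.9) = 0.56·e^(−0.541×1.9) = 0.2003
Δphi = 0.2926 − 0.2003 = 0.0922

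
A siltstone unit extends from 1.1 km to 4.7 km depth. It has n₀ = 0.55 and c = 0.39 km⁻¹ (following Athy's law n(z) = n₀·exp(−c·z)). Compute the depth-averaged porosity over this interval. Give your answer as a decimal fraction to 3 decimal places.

0.192

⟨n⟩ = (1/(z₂−z₁)) ∫ n₀ e^(−cz) dz = n₀·(e^(−c·z₁) − e^(−c·z₂)) / (c·(z₂−z₁))
e^(−0.39×1.1) = 0.6512; e^(−0.39×4.7) = 0.1599
⟨n⟩ = 0.55 × (0.6512 − 0.1599) / (0.39 × 3.6) = 0.55 × 0.3499 = 0.1924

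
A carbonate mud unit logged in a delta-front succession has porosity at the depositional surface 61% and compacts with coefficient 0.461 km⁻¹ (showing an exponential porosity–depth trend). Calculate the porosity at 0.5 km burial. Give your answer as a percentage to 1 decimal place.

φ = φ₀·exp(−c·d) = 0.61 × exp(−0.461 × 0.5) = 0.61 × exp(−0.2305)
  = 0.61 × 0.7941 = 0.4844

48.4%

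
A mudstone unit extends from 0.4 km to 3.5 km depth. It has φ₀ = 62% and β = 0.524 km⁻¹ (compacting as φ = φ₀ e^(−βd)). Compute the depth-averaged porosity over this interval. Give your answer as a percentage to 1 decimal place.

24.9%

⟨φ⟩ = (1/(d₂−d₁)) ∫ φ₀ e^(−βd) dd = φ₀·(e^(−β·d₁) − e^(−β·d₂)) / (β·(d₂−d₁))
e^(−0.524×0.4) = 0.8109; e^(−0.524×3.5) = 0.1598
⟨φ⟩ = 0.62 × (0.8109 − 0.1598) / (0.524 × 3.1) = 0.62 × 0.4008 = 0.2485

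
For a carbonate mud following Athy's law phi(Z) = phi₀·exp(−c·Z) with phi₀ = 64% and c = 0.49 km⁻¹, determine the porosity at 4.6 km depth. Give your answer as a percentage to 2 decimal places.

6.72%

phi = phi₀·exp(−c·Z) = 0.64 × exp(−0.49 × 4.6) = 0.64 × exp(−2.254)
  = 0.64 × 0.1050 = 0.0672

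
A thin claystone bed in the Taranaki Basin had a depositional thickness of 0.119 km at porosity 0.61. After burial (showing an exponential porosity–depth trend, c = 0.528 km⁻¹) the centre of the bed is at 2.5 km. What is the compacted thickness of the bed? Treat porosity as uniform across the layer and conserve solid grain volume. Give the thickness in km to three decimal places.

0.055 km

Porosity at 2.5 km: phi = 0.61·exp(−0.528×2.5) = 0.1630
Solid-volume conservation: h(1−phi) = h₀(1−phi₀) ⇒ h = h₀·(1−phi₀)/(1−phi)
h = 0.119 × (1 − 0.61)/(1 − 0.1630) = 0.119 × 0.4659 = 0.0554 km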